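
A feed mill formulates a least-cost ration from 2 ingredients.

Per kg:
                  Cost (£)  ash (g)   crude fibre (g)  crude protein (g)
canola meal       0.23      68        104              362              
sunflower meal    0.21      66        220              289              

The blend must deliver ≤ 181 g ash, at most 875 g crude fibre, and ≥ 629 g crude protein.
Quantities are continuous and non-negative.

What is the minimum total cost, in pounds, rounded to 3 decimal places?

£0.400

Treat it as an LP. Let x1 = kg of canola meal, x2 = kg of sunflower meal.
Minimize 0.23x1 + 0.21x2 s.t.:
  68x1 + 66x2 ≤ 181   (ash)
  104x1 + 220x2 ≤ 875   (crude fibre)
  362x1 + 289x2 ≥ 629   (crude protein)
  x1, x2 ≥ 0.
At the optimum only canola meal is positive (sunflower meal = 0). There the crude protein constraint is tight.
That vertex is x1 = 1.738.
Objective = 0.23·1.738 = 0.39974.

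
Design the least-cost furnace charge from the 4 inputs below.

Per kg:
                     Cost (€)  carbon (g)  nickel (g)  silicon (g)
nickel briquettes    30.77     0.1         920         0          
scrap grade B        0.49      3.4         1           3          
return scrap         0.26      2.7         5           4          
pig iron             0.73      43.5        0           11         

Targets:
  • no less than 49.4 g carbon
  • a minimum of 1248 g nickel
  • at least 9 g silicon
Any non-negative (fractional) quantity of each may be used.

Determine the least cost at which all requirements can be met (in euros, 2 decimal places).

This is a linear program. Let x1 = kg of nickel briquettes, x2 = kg of scrap grade B, x3 = kg of return scrap, x4 = kg of pig iron.
Minimise 30.77x1 + 0.49x2 + 0.26x3 + 0.73x4 with:
  0.1x1 + 3.4x2 + 2.7x3 + 43.5x4 ≥ 49.4   (carbon)
  920x1 + 1x2 + 5x3 ≥ 1248   (nickel)
  3x2 + 4x3 + 11x4 ≥ 9   (silicon)
  x1, x2, x3, x4 ≥ 0.
The minimum-cost mix takes nothing from scrap grade B, return scrap — only nickel briquettes, pig iron. Binding constraints: carbon and nickel.
Optimal quantities: nickel briquettes = 1.3565 kg, pig iron = 1.1325 kg.
Cost = 30.77·1.3565 + 0.73·1.1325 = 42.5662.

€42.57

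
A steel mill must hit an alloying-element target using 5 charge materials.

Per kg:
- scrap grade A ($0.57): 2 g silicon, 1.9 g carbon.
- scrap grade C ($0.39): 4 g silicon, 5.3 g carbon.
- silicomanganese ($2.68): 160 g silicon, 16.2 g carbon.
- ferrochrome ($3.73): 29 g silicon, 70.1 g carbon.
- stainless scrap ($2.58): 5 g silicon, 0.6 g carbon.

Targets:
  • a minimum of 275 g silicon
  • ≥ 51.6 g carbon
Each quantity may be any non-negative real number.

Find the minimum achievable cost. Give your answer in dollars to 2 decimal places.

Let x1 = kg of scrap grade A, x2 = kg of scrap grade C, x3 = kg of silicomanganese, x4 = kg of ferrochrome, x5 = kg of stainless scrap.
Minimize 0.57x1 + 0.39x2 + 2.68x3 + 3.73x4 + 2.58x5 with:
  2x1 + 4x2 + 160x3 + 29x4 + 5x5 ≥ 275   (silicon)
  1.9x1 + 5.3x2 + 16.2x3 + 70.1x4 + 0.6x5 ≥ 51.6   (carbon)
  x1, x2, x3, x4, x5 ≥ 0.
The cheapest feasible vertex uses only silicomanganese, ferrochrome; scrap grade A, scrap grade C, stainless scrap are not used. The silicon and carbon requirements are met with equality.
Optimal quantities: silicomanganese = 1.655 kg, ferrochrome = 0.3537 kg.
Cost = 2.68·1.655 + 3.73·0.3537 = 5.7547.

$5.75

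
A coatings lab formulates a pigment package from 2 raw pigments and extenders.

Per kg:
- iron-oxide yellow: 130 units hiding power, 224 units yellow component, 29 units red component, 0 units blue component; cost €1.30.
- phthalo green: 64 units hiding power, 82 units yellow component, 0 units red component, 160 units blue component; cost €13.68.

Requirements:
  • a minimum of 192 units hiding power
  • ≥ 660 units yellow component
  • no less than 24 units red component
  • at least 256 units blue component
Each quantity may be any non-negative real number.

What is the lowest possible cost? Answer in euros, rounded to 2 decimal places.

€24.96

Treat it as an LP. Let x1 = kg of iron-oxide yellow, x2 = kg of phthalo green.
Minimise 1.3x1 + 13.68x2 s.t.:
  130x1 + 64x2 ≥ 192   (hiding power)
  224x1 + 82x2 ≥ 660   (yellow component)
  29x1 ≥ 24   (red component)
  160x2 ≥ 256   (blue component)
  x1, x2 ≥ 0.
Both inputs are positive at the optimum. There the yellow component and blue component constraints are tight.
Optimal quantities: iron-oxide yellow = 2.361 kg, phthalo green = 1.6 kg.
Cost = 1.3·2.361 + 13.68·1.6 = 24.9573.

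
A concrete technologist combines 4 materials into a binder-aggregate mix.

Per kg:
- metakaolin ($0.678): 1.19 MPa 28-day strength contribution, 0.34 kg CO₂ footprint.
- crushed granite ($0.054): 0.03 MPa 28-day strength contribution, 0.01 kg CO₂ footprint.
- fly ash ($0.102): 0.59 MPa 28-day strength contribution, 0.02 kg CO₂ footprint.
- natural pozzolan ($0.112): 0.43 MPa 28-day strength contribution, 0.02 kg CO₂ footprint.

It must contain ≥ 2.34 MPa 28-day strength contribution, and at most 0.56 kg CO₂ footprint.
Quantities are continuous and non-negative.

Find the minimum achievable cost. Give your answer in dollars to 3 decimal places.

This is a linear program. Let x1 = kg of metakaolin, x2 = kg of crushed granite, x3 = kg of fly ash, x4 = kg of natural pozzolan.
min 0.678x1 + 0.054x2 + 0.102x3 + 0.112x4 subject to:
  1.19x1 + 0.03x2 + 0.59x3 + 0.43x4 ≥ 2.34   (28-day strength contribution)
  0.34x1 + 0.01x2 + 0.02x3 + 0.02x4 ≤ 0.56   (CO₂ footprint)
  x1, x2, x3, x4 ≥ 0.
The optimal basis is {fly ash}; metakaolin, crushed granite, natural pozzolan drop out. There the 28-day strength contribution constraint is tight.
Solving gives x3 = 3.966.
Cost = 0.102·3.966 = 0.40453.

$0.405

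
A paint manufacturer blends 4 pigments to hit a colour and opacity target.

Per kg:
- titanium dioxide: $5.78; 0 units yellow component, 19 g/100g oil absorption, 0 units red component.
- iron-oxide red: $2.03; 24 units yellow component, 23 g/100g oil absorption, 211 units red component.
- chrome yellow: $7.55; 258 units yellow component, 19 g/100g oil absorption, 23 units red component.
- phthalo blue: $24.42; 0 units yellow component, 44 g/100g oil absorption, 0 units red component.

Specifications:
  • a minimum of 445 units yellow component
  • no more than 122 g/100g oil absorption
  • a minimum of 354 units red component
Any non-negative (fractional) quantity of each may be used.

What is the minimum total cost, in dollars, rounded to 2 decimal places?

$15.02

Let x1 = kg of titanium dioxide, x2 = kg of iron-oxide red, x3 = kg of chrome yellow, x4 = kg of phthalo blue.
Minimise 5.78x1 + 2.03x2 + 7.55x3 + 24.42x4 with:
  24x2 + 258x3 ≥ 445   (yellow component)
  19x1 + 23x2 + 19x3 + 44x4 ≤ 122   (oil absorption)
  211x2 + 23x3 ≥ 354   (red component)
  x1, x2, x3, x4 ≥ 0.
The minimum-cost mix takes nothing from titanium dioxide, phthalo blue — only iron-oxide red, chrome yellow. The yellow component and red component requirements are met with equality.
Optimal quantities: iron-oxide red = 1.505 kg, chrome yellow = 1.585 kg.
Hence cost = 2.03·1.505 + 7.55·1.585 = $15.0219.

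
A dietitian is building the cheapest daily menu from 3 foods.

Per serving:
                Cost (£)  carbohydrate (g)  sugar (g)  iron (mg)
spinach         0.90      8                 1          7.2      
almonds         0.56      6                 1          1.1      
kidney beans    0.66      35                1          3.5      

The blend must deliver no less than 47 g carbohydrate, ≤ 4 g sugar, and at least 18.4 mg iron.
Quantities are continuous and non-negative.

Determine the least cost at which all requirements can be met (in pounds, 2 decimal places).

£2.49

This is a linear program. Let x1 = servings of spinach, x2 = servings of almonds, x3 = servings of kidney beans.
min 0.9x1 + 0.56x2 + 0.66x3 subject to:
  8x1 + 6x2 + 35x3 ≥ 47   (carbohydrate)
  1x1 + 1x2 + 1x3 ≤ 4   (sugar)
  7.2x1 + 1.1x2 + 3.5x3 ≥ 18.4   (iron)
  x1, x2, x3 ≥ 0.
At the optimum only spinach, kidney beans are positive (almonds = 0). The carbohydrate and iron requirements are met with equality.
Solving gives x1 = 2.141, x3 = 0.8536.
Cost = 0.9·2.141 + 0.66·0.8536 = 2.4903.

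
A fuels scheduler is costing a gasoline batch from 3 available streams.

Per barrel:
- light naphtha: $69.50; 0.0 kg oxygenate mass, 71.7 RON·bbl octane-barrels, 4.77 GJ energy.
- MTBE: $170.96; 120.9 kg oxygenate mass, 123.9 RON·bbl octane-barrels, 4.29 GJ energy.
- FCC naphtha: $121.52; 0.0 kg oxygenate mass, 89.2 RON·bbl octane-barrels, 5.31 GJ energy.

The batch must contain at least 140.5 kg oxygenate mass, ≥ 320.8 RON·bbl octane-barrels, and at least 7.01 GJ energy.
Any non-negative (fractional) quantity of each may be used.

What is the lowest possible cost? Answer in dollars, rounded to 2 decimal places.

$370.06

Let x1 = barrels of light naphtha, x2 = barrels of MTBE, x3 = barrels of FCC naphtha.
Minimise 69.5x1 + 170.96x2 + 121.52x3 with:
  120.9x2 ≥ 140.5   (oxygenate mass)
  71.7x1 + 123.9x2 + 89.2x3 ≥ 320.8   (octane-barrels)
  4.77x1 + 4.29x2 + 5.31x3 ≥ 7.01   (energy)
  x1, x2, x3 ≥ 0.
The minimum-cost mix takes nothing from FCC naphtha — only light naphtha, MTBE. There the oxygenate mass and octane-barrels constraints are tight.
That vertex is x1 = 2.466, x2 = 1.1621.
Objective = 69.5·2.466 + 170.96·1.1621 = 370.0596.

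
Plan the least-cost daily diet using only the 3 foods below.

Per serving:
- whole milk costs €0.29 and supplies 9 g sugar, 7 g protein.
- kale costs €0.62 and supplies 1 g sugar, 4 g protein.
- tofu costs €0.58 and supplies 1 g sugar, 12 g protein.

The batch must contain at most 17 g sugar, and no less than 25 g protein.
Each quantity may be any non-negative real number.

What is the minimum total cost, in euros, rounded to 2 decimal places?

Treat it as an LP. Let x1 = servings of whole milk, x2 = servings of kale, x3 = servings of tofu.
Minimise 0.29x1 + 0.62x2 + 0.58x3 subject to:
  9x1 + 1x2 + 1x3 ≤ 17   (sugar)
  7x1 + 4x2 + 12x3 ≥ 25   (protein)
  x1, x2, x3 ≥ 0.
The minimum-cost mix takes nothing from kale — only whole milk, tofu. There the sugar and protein constraints are tight.
Solving gives x1 = 1.772, x3 = 1.05.
Cost = 0.29·1.772 + 0.58·1.05 = 1.1229.

€1.12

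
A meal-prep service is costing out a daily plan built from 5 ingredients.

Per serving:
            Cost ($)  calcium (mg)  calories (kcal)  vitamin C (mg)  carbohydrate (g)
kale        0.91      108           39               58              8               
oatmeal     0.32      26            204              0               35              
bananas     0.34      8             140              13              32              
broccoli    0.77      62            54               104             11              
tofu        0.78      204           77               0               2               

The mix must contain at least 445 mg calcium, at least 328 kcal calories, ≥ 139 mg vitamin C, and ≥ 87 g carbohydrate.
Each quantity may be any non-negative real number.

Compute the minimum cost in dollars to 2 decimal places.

$2.85

Set it up as a linear program. Let x1 = servings of kale, x2 = servings of oatmeal, x3 = servings of bananas, x4 = servings of broccoli, x5 = servings of tofu.
Minimise 0.91x1 + 0.32x2 + 0.34x3 + 0.77x4 + 0.78x5 with:
  108x1 + 26x2 + 8x3 + 62x4 + 204x5 ≥ 445   (calcium)
  39x1 + 204x2 + 140x3 + 54x4 + 77x5 ≥ 328   (calories)
  58x1 + 13x3 + 104x4 ≥ 139   (vitamin C)
  8x1 + 35x2 + 32x3 + 11x4 + 2x5 ≥ 87   (carbohydrate)
  x1, x2, x3, x4, x5 ≥ 0.
The optimal basis is {oatmeal, broccoli, tofu}; kale, bananas drop out. Binding constraints: calcium, vitamin C, carbohydrate.
Solving gives x2 = 1.979, x4 = 1.337, x5 = 1.523.
Total cost: 0.32·1.979 + 0.77·1.337 + 0.78·1.523 = 2.8507.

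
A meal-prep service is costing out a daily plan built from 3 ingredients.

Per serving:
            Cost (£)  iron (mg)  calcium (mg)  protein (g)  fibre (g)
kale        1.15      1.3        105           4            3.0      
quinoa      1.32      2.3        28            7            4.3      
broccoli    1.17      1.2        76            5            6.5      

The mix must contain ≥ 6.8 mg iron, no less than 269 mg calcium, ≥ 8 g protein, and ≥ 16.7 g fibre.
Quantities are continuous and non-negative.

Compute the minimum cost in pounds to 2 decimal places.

Treat it as an LP. Let x1 = servings of kale, x2 = servings of quinoa, x3 = servings of broccoli.
Minimize 1.15x1 + 1.32x2 + 1.17x3 s.t.:
  1.3x1 + 2.3x2 + 1.2x3 ≥ 6.8   (iron)
  105x1 + 28x2 + 76x3 ≥ 269   (calcium)
  4x1 + 7x2 + 5x3 ≥ 8   (protein)
  3x1 + 4.3x2 + 6.5x3 ≥ 16.7   (fibre)
  x1, x2, x3 ≥ 0.
All 3 inputs are positive at the optimum. The iron, calcium, fibre requirements are met with equality.
Optimal quantities: kale = 1.59 servings, quinoa = 1.68 servings, broccoli = 0.7239 servings.
Objective = 1.15·1.59 + 1.32·1.68 + 1.17·0.7239 = 4.8931.

£4.89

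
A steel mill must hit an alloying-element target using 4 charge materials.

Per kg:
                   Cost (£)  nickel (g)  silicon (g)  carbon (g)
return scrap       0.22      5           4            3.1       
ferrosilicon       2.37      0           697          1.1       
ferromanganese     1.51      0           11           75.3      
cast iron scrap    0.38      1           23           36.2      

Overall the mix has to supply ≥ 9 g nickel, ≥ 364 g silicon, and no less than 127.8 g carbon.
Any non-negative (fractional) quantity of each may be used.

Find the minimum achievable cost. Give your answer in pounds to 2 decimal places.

£2.50

Treat it as an LP. Let x1 = kg of return scrap, x2 = kg of ferrosilicon, x3 = kg of ferromanganese, x4 = kg of cast iron scrap.
Minimise 0.22x1 + 2.37x2 + 1.51x3 + 0.38x4 subject to:
  5x1 + 1x4 ≥ 9   (nickel)
  4x1 + 697x2 + 11x3 + 23x4 ≥ 364   (silicon)
  3.1x1 + 1.1x2 + 75.3x3 + 36.2x4 ≥ 127.8   (carbon)
  x1, x2, x3, x4 ≥ 0.
The minimum-cost mix takes nothing from ferromanganese — only return scrap, ferrosilicon, cast iron scrap. There the nickel, silicon, carbon constraints are tight.
So return scrap = 1.115 kg, ferrosilicon = 0.4029 kg, cast iron scrap = 3.423 kg.
Objective = 0.22·1.115 + 2.37·0.4029 + 0.38·3.423 = 2.5009.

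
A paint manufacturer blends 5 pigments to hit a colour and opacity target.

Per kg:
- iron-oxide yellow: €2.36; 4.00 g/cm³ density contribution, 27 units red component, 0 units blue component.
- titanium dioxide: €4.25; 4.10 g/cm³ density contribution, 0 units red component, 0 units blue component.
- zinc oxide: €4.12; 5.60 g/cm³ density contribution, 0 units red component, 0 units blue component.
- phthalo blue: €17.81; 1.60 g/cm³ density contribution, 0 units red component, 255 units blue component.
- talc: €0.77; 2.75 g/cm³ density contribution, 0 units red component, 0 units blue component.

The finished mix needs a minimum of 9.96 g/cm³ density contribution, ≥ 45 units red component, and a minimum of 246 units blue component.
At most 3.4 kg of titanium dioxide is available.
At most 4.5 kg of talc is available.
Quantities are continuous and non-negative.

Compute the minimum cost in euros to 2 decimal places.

Let x1 = kg of iron-oxide yellow, x2 = kg of titanium dioxide, x3 = kg of zinc oxide, x4 = kg of phthalo blue, x5 = kg of talc.
Minimize 2.36x1 + 4.25x2 + 4.12x3 + 17.81x4 + 0.77x5 with:
  4x1 + 4.1x2 + 5.6x3 + 1.6x4 + 2.75x5 ≥ 9.96   (density contribution)
  27x1 ≥ 45   (red component)
  255x4 ≥ 246   (blue component)
  x2 ≤ 3.4
  x5 ≤ 4.5
  x1, x2, x3, x4, x5 ≥ 0.
The cheapest feasible vertex uses only iron-oxide yellow, phthalo blue, talc; titanium dioxide, zinc oxide are not used. Binding constraints: density contribution, red component, blue component.
Optimal quantities: iron-oxide yellow = 1.6667 kg, phthalo blue = 0.96471 kg, talc = 0.63629 kg.
Hence cost = 2.36·1.6667 + 17.81·0.96471 + 0.77·0.63629 = €21.6048.

€21.60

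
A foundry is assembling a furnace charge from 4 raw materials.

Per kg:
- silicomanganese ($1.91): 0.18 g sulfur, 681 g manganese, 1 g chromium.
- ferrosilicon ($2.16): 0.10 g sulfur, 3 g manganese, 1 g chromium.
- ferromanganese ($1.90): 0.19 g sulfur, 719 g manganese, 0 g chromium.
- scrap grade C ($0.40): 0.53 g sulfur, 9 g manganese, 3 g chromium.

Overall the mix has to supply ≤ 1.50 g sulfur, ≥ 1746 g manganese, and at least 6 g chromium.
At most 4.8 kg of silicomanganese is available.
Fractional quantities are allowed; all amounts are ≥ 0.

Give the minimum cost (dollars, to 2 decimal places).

$5.33

Let x1 = kg of silicomanganese, x2 = kg of ferrosilicon, x3 = kg of ferromanganese, x4 = kg of scrap grade C.
min 1.91x1 + 2.16x2 + 1.9x3 + 0.4x4 s.t.:
  0.18x1 + 0.1x2 + 0.19x3 + 0.53x4 ≤ 1.5   (sulfur)
  681x1 + 3x2 + 719x3 + 9x4 ≥ 1746   (manganese)
  1x1 + 1x2 + 3x4 ≥ 6   (chromium)
  x1 ≤ 4.8
  x1, x2, x3, x4 ≥ 0.
The minimum-cost mix takes nothing from ferrosilicon, ferromanganese — only silicomanganese, scrap grade C. There the manganese and chromium constraints are tight.
So silicomanganese = 2.549 kg, scrap grade C = 1.15 kg.
Total cost: 1.91·2.549 + 0.4·1.15 = 5.3286.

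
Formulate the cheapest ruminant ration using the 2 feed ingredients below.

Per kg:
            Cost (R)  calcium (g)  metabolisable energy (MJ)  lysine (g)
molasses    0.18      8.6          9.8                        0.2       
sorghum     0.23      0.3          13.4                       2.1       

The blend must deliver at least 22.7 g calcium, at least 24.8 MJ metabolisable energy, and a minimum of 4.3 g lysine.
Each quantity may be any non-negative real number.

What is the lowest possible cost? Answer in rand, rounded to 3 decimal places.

R0.878

This is a linear program. Let x1 = kg of molasses, x2 = kg of sorghum.
Minimize 0.18x1 + 0.23x2 subject to:
  8.6x1 + 0.3x2 ≥ 22.7   (calcium)
  9.8x1 + 13.4x2 ≥ 24.8   (metabolisable energy)
  0.2x1 + 2.1x2 ≥ 4.3   (lysine)
  x1, x2 ≥ 0.
Both inputs are positive at the optimum. The calcium and lysine requirements are met with equality.
So molasses = 2.577 kg, sorghum = 1.802 kg.
Hence cost = 0.18·2.577 + 0.23·1.802 = R0.87832.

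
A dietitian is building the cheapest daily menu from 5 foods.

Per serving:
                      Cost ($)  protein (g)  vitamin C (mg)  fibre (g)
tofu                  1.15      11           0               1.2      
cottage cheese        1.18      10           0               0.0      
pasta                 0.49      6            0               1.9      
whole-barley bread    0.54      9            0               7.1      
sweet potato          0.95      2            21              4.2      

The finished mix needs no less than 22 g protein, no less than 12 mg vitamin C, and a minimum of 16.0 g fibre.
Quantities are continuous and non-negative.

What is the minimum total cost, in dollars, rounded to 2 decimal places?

Let x1 = servings of tofu, x2 = servings of cottage cheese, x3 = servings of pasta, x4 = servings of whole-barley bread, x5 = servings of sweet potato.
min 1.15x1 + 1.18x2 + 0.49x3 + 0.54x4 + 0.95x5 with:
  11x1 + 10x2 + 6x3 + 9x4 + 2x5 ≥ 22   (protein)
  21x5 ≥ 12   (vitamin C)
  1.2x1 + 1.9x3 + 7.1x4 + 4.2x5 ≥ 16   (fibre)
  x1, x2, x3, x4, x5 ≥ 0.
The optimal basis is {whole-barley bread, sweet potato}; tofu, cottage cheese, pasta drop out. The protein and vitamin C requirements are met with equality.
Optimal quantities: whole-barley bread = 2.317 servings, sweet potato = 0.5714 servings.
Total cost: 0.54·2.317 + 0.95·0.5714 = 1.7940.

$1.79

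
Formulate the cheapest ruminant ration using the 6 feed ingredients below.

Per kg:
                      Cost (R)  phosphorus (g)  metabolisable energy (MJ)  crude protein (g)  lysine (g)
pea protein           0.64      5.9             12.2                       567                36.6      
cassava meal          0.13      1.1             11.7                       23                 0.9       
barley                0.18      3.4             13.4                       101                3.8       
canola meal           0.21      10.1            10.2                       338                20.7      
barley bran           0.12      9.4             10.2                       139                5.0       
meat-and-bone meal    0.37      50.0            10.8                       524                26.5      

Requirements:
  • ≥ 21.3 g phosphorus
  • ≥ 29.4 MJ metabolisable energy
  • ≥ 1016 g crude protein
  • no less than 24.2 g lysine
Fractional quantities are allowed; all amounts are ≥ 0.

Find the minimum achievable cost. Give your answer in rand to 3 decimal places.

Let x1 = kg of pea protein, x2 = kg of cassava meal, x3 = kg of barley, x4 = kg of canola meal, x5 = kg of barley bran, x6 = kg of meat-and-bone meal.
Minimize 0.64x1 + 0.13x2 + 0.18x3 + 0.21x4 + 0.12x5 + 0.37x6 s.t.:
  5.9x1 + 1.1x2 + 3.4x3 + 10.1x4 + 9.4x5 + 50x6 ≥ 21.3   (phosphorus)
  12.2x1 + 11.7x2 + 13.4x3 + 10.2x4 + 10.2x5 + 10.8x6 ≥ 29.4   (metabolisable energy)
  567x1 + 23x2 + 101x3 + 338x4 + 139x5 + 524x6 ≥ 1016   (crude protein)
  36.6x1 + 0.9x2 + 3.8x3 + 20.7x4 + 5x5 + 26.5x6 ≥ 24.2   (lysine)
  x1, x2, x3, x4, x5, x6 ≥ 0.
The cheapest feasible vertex uses only canola meal; pea protein, cassava meal, barley, barley bran, meat-and-bone meal are not used. The crude protein requirement is met with equality.
Solving gives x4 = 3.006.
Hence cost = 0.21·3.006 = R0.63126.

R0.631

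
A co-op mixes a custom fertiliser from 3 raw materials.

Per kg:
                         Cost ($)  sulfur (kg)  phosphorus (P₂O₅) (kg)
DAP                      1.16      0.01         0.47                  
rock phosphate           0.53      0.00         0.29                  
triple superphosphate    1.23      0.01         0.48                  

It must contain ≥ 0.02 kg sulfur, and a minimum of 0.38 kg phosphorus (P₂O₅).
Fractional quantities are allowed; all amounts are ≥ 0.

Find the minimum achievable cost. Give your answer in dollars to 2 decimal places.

$2.32

This is a linear program. Let x1 = kg of DAP, x2 = kg of rock phosphate, x3 = kg of triple superphosphate.
Minimize 1.16x1 + 0.53x2 + 1.23x3 with:
  0.01x1 + 0.01x3 ≥ 0.02   (sulfur)
  0.47x1 + 0.29x2 + 0.48x3 ≥ 0.38   (phosphorus (P₂O₅))
  x1, x2, x3 ≥ 0.
The optimal basis is {DAP}; rock phosphate, triple superphosphate drop out. The sulfur requirement is met with equality.
That vertex is x1 = 2.
Hence cost = 1.16·2 = $2.3200.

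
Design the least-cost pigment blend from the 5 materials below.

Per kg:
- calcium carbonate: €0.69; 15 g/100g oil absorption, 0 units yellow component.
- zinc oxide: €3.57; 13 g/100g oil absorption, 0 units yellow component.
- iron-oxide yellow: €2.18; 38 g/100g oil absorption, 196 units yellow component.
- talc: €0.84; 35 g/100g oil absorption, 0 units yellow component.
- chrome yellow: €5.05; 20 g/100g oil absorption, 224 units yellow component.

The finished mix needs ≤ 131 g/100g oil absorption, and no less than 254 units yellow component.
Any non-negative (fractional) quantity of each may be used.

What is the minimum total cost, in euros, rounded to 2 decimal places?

€2.83

Let x1 = kg of calcium carbonate, x2 = kg of zinc oxide, x3 = kg of iron-oxide yellow, x4 = kg of talc, x5 = kg of chrome yellow.
min 0.69x1 + 3.57x2 + 2.18x3 + 0.84x4 + 5.05x5 subject to:
  15x1 + 13x2 + 38x3 + 35x4 + 20x5 ≤ 131   (oil absorption)
  196x3 + 224x5 ≥ 254   (yellow component)
  x1, x2, x3, x4, x5 ≥ 0.
The optimal basis is {iron-oxide yellow}; calcium carbonate, zinc oxide, talc, chrome yellow drop out. The yellow component requirement is met with equality.
Solving gives x3 = 1.296.
Cost = 2.18·1.296 = 2.8253.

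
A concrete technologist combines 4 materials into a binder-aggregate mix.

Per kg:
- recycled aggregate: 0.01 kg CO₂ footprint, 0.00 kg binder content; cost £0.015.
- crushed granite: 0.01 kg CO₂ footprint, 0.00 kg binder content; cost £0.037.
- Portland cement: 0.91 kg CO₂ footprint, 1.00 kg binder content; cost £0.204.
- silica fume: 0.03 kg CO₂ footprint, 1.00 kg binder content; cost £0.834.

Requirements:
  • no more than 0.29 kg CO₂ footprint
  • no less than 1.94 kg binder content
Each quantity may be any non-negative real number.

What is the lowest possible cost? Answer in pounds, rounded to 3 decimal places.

Treat it as an LP. Let x1 = kg of recycled aggregate, x2 = kg of crushed granite, x3 = kg of Portland cement, x4 = kg of silica fume.
Minimise 0.015x1 + 0.037x2 + 0.204x3 + 0.834x4 subject to:
  0.01x1 + 0.01x2 + 0.91x3 + 0.03x4 ≤ 0.29   (CO₂ footprint)
  1x3 + 1x4 ≥ 1.94   (binder content)
  x1, x2, x3, x4 ≥ 0.
At the optimum only Portland cement, silica fume are positive (recycled aggregate, crushed granite = 0). Binding constraints: CO₂ footprint and binder content.
So Portland cement = 0.2634 kg, silica fume = 1.677 kg.
Objective = 0.204·0.2634 + 0.834·1.677 = 1.45235.

£1.452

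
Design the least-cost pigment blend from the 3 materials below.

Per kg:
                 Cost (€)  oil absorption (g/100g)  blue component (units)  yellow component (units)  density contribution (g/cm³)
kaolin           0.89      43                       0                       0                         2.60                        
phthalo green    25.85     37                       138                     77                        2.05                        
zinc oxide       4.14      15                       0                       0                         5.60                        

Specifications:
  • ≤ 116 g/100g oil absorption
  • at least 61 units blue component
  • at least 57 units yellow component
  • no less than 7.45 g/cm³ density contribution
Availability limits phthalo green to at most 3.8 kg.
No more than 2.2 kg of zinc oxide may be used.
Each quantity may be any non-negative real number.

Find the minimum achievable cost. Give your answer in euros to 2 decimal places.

This is a linear program. Let x1 = kg of kaolin, x2 = kg of phthalo green, x3 = kg of zinc oxide.
min 0.89x1 + 25.85x2 + 4.14x3 with:
  43x1 + 37x2 + 15x3 ≤ 116   (oil absorption)
  138x2 ≥ 61   (blue component)
  77x2 ≥ 57   (yellow component)
  2.6x1 + 2.05x2 + 5.6x3 ≥ 7.45   (density contribution)
  x2 ≤ 3.8
  x3 ≤ 2.2
  x1, x2, x3 ≥ 0.
The optimal mix uses every input. The oil absorption, yellow component, density contribution requirements are met with equality.
Optimal quantities: kaolin = 2.018 kg, phthalo green = 0.7403 kg, zinc oxide = 0.1224 kg.
Cost = 0.89·2.018 + 25.85·0.7403 + 4.14·0.1224 = 21.4395.

€21.44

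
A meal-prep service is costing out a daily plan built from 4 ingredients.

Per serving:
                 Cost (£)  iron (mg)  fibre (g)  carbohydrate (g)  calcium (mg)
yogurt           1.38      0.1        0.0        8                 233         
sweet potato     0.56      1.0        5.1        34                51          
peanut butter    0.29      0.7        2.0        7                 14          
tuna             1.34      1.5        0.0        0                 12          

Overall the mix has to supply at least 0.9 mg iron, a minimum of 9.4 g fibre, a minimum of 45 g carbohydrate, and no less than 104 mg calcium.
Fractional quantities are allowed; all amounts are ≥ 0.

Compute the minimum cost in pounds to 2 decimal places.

Set it up as a linear program. Let x1 = servings of yogurt, x2 = servings of sweet potato, x3 = servings of peanut butter, x4 = servings of tuna.
Minimize 1.38x1 + 0.56x2 + 0.29x3 + 1.34x4 s.t.:
  0.1x1 + 1x2 + 0.7x3 + 1.5x4 ≥ 0.9   (iron)
  5.1x2 + 2x3 ≥ 9.4   (fibre)
  8x1 + 34x2 + 7x3 ≥ 45   (carbohydrate)
  233x1 + 51x2 + 14x3 + 12x4 ≥ 104   (calcium)
  x1, x2, x3, x4 ≥ 0.
The optimal basis is {yogurt, sweet potato}; peanut butter, tuna drop out. There the fibre and calcium constraints are tight.
So yogurt = 0.04292 servings, sweet potato = 1.843 servings.
Hence cost = 1.38·0.04292 + 0.56·1.843 = £1.0913.

£1.09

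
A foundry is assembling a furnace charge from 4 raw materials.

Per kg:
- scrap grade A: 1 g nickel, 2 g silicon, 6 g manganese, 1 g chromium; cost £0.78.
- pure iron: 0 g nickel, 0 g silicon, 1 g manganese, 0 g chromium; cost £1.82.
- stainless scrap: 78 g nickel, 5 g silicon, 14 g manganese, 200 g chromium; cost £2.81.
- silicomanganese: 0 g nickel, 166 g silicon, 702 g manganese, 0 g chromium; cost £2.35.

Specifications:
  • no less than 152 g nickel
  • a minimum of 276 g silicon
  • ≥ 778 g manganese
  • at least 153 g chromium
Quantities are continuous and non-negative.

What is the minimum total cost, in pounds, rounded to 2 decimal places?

Treat it as an LP. Let x1 = kg of scrap grade A, x2 = kg of pure iron, x3 = kg of stainless scrap, x4 = kg of silicomanganese.
Minimize 0.78x1 + 1.82x2 + 2.81x3 + 2.35x4 with:
  1x1 + 78x3 ≥ 152   (nickel)
  2x1 + 5x3 + 166x4 ≥ 276   (silicon)
  6x1 + 1x2 + 14x3 + 702x4 ≥ 778   (manganese)
  1x1 + 200x3 ≥ 153   (chromium)
  x1, x2, x3, x4 ≥ 0.
The cheapest feasible vertex uses only stainless scrap, silicomanganese; scrap grade A, pure iron are not used. The nickel and silicon requirements are met with equality.
That vertex is x3 = 1.949, x4 = 1.604.
Hence cost = 2.81·1.949 + 2.35·1.604 = £9.2461.

£9.25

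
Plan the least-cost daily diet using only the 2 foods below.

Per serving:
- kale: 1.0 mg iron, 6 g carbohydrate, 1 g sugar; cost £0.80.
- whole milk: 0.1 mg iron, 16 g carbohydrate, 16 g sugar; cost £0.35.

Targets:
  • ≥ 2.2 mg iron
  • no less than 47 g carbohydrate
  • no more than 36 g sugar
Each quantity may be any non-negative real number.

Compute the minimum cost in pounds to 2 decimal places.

Let x1 = servings of kale, x2 = servings of whole milk.
Minimise 0.8x1 + 0.35x2 subject to:
  1x1 + 0.1x2 ≥ 2.2   (iron)
  6x1 + 16x2 ≥ 47   (carbohydrate)
  1x1 + 16x2 ≤ 36   (sugar)
  x1, x2 ≥ 0.
Both inputs are positive at the optimum. The carbohydrate and sugar requirements are met with equality.
That vertex is x1 = 2.2, x2 = 2.113.
Cost = 0.8·2.2 + 0.35·2.113 = 2.4996.

£2.50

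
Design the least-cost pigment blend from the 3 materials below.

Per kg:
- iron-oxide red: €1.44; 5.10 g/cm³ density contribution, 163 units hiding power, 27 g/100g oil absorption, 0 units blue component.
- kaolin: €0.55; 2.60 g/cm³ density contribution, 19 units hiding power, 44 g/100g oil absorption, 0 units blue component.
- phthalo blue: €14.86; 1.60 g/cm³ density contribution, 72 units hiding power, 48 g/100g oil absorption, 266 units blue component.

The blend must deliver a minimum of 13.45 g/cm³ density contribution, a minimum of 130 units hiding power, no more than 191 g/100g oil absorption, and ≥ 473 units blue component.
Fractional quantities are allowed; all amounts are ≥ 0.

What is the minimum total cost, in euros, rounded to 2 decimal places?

€29.12

Let x1 = kg of iron-oxide red, x2 = kg of kaolin, x3 = kg of phthalo blue.
min 1.44x1 + 0.55x2 + 14.86x3 s.t.:
  5.1x1 + 2.6x2 + 1.6x3 ≥ 13.45   (density contribution)
  163x1 + 19x2 + 72x3 ≥ 130   (hiding power)
  27x1 + 44x2 + 48x3 ≤ 191   (oil absorption)
  266x3 ≥ 473   (blue component)
  x1, x2, x3 ≥ 0.
All 3 inputs are positive at the optimum. Binding constraints: density contribution, oil absorption, blue component.
Solving gives x1 = 1.2447, x2 = 1.6373, x3 = 1.7782.
Cost = 1.44·1.2447 + 0.55·1.6373 + 14.86·1.7782 = 29.1169.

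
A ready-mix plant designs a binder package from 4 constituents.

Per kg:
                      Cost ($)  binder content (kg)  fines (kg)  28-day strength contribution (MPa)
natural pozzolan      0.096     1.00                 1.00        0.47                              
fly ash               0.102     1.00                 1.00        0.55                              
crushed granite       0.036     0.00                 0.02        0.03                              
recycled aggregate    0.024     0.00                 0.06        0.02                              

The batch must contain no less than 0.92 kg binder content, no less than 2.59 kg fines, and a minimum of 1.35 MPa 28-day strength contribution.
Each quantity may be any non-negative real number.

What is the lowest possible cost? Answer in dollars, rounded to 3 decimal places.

$0.259

Set it up as a linear program. Let x1 = kg of natural pozzolan, x2 = kg of fly ash, x3 = kg of crushed granite, x4 = kg of recycled aggregate.
min 0.096x1 + 0.102x2 + 0.036x3 + 0.024x4 s.t.:
  1x1 + 1x2 ≥ 0.92   (binder content)
  1x1 + 1x2 + 0.02x3 + 0.06x4 ≥ 2.59   (fines)
  0.47x1 + 0.55x2 + 0.03x3 + 0.02x4 ≥ 1.35   (28-day strength contribution)
  x1, x2, x3, x4 ≥ 0.
The optimal basis is {natural pozzolan, fly ash}; crushed granite, recycled aggregate drop out. The fines and 28-day strength contribution requirements are met with equality.
Optimal quantities: natural pozzolan = 0.9312 kg, fly ash = 1.659 kg.
Cost = 0.096·0.9312 + 0.102·1.659 = 0.25861.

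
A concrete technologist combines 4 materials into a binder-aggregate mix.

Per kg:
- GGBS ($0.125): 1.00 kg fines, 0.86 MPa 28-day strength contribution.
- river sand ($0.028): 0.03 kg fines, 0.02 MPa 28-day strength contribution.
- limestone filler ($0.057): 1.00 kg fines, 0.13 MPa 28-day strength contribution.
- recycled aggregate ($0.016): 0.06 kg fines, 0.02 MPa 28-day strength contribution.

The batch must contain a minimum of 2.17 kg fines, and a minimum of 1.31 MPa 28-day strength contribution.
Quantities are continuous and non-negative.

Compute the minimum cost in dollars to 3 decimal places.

$0.219

Set it up as a linear program. Let x1 = kg of GGBS, x2 = kg of river sand, x3 = kg of limestone filler, x4 = kg of recycled aggregate.
min 0.125x1 + 0.028x2 + 0.057x3 + 0.016x4 subject to:
  1x1 + 0.03x2 + 1x3 + 0.06x4 ≥ 2.17   (fines)
  0.86x1 + 0.02x2 + 0.13x3 + 0.02x4 ≥ 1.31   (28-day strength contribution)
  x1, x2, x3, x4 ≥ 0.
The minimum-cost mix takes nothing from river sand, recycled aggregate — only GGBS, limestone filler. There the fines and 28-day strength contribution constraints are tight.
So GGBS = 1.408 kg, limestone filler = 0.7619 kg.
Cost = 0.125·1.408 + 0.057·0.7619 = 0.21943.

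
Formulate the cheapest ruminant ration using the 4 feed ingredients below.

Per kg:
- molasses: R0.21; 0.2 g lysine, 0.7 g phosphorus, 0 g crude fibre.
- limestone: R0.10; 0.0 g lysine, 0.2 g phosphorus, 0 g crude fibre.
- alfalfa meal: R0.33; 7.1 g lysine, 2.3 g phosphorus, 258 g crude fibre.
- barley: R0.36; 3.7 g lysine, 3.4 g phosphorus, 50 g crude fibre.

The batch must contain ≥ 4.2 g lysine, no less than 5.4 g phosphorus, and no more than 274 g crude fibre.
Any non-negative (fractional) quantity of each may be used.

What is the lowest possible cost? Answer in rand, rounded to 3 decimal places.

Set it up as a linear program. Let x1 = kg of molasses, x2 = kg of limestone, x3 = kg of alfalfa meal, x4 = kg of barley.
Minimise 0.21x1 + 0.1x2 + 0.33x3 + 0.36x4 s.t.:
  0.2x1 + 7.1x3 + 3.7x4 ≥ 4.2   (lysine)
  0.7x1 + 0.2x2 + 2.3x3 + 3.4x4 ≥ 5.4   (phosphorus)
  258x3 + 50x4 ≤ 274   (crude fibre)
  x1, x2, x3, x4 ≥ 0.
The cheapest feasible vertex uses only barley; molasses, limestone, alfalfa meal are not used. Binding constraint: phosphorus.
That vertex is x4 = 1.588.
Objective = 0.36·1.588 = 0.57168.

R0.572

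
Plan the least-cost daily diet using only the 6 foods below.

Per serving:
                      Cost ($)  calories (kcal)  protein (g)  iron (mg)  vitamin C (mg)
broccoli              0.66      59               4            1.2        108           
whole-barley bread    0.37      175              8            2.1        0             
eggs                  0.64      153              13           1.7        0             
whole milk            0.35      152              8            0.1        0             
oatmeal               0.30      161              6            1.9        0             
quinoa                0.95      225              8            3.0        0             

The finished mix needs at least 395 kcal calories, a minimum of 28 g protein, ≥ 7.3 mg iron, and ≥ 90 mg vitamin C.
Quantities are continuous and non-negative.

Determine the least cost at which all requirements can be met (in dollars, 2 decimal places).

$1.69

Treat it as an LP. Let x1 = servings of broccoli, x2 = servings of whole-barley bread, x3 = servings of eggs, x4 = servings of whole milk, x5 = servings of oatmeal, x6 = servings of quinoa.
min 0.66x1 + 0.37x2 + 0.64x3 + 0.35x4 + 0.3x5 + 0.95x6 s.t.:
  59x1 + 175x2 + 153x3 + 152x4 + 161x5 + 225x6 ≥ 395   (calories)
  4x1 + 8x2 + 13x3 + 8x4 + 6x5 + 8x6 ≥ 28   (protein)
  1.2x1 + 2.1x2 + 1.7x3 + 0.1x4 + 1.9x5 + 3x6 ≥ 7.3   (iron)
  108x1 ≥ 90   (vitamin C)
  x1, x2, x3, x4, x5, x6 ≥ 0.
At the optimum only broccoli, whole-barley bread, whole milk are positive (eggs, oatmeal, quinoa = 0). There the protein, iron, vitamin C constraints are tight.
So broccoli = 0.8333 servings, whole-barley bread = 2.996 servings, whole milk = 0.0875 servings.
Hence cost = 0.66·0.8333 + 0.37·2.996 + 0.35·0.0875 = $1.6891.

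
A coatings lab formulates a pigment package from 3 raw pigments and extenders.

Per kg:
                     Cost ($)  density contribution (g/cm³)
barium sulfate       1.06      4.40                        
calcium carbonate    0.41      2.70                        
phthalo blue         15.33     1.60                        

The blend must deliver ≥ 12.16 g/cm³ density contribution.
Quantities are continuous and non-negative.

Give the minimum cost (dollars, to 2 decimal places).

$1.85

Let x1 = kg of barium sulfate, x2 = kg of calcium carbonate, x3 = kg of phthalo blue.
Minimize 1.06x1 + 0.41x2 + 15.33x3 subject to:
  4.4x1 + 2.7x2 + 1.6x3 ≥ 12.16   (density contribution)
  x1, x2, x3 ≥ 0.
The optimal basis is {calcium carbonate}; barium sulfate, phthalo blue drop out. Binding constraint: density contribution.
Solving gives x2 = 4.504.
Hence cost = 0.41·4.504 = $1.8466.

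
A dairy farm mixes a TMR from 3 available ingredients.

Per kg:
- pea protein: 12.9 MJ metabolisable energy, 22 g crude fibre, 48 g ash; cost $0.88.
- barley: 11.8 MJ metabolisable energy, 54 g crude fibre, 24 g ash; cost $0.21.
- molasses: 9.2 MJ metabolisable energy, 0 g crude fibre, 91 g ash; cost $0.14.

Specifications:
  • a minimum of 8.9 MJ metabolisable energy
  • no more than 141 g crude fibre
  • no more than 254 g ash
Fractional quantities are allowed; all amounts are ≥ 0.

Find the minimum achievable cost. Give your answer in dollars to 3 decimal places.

$0.135

Let x1 = kg of pea protein, x2 = kg of barley, x3 = kg of molasses.
min 0.88x1 + 0.21x2 + 0.14x3 subject to:
  12.9x1 + 11.8x2 + 9.2x3 ≥ 8.9   (metabolisable energy)
  22x1 + 54x2 ≤ 141   (crude fibre)
  48x1 + 24x2 + 91x3 ≤ 254   (ash)
  x1, x2, x3 ≥ 0.
The optimal basis is {molasses}; pea protein, barley drop out. There the metabolisable energy constraint is tight.
That vertex is x3 = 0.9674.
Objective = 0.14·0.9674 = 0.13544.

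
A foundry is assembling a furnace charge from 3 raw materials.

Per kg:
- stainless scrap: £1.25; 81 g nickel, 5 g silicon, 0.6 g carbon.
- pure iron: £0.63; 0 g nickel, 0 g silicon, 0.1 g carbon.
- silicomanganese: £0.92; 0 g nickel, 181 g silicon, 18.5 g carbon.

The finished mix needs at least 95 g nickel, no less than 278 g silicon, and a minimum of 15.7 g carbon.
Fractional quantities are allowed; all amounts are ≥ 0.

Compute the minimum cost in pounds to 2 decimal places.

Let x1 = kg of stainless scrap, x2 = kg of pure iron, x3 = kg of silicomanganese.
Minimise 1.25x1 + 0.63x2 + 0.92x3 s.t.:
  81x1 ≥ 95   (nickel)
  5x1 + 181x3 ≥ 278   (silicon)
  0.6x1 + 0.1x2 + 18.5x3 ≥ 15.7   (carbon)
  x1, x2, x3 ≥ 0.
The optimal basis is {stainless scrap, silicomanganese}; pure iron drops out. The nickel and silicon requirements are met with equality.
Optimal quantities: stainless scrap = 1.173 kg, silicomanganese = 1.504 kg.
Total cost: 1.25·1.173 + 0.92·1.504 = 2.8499.

£2.85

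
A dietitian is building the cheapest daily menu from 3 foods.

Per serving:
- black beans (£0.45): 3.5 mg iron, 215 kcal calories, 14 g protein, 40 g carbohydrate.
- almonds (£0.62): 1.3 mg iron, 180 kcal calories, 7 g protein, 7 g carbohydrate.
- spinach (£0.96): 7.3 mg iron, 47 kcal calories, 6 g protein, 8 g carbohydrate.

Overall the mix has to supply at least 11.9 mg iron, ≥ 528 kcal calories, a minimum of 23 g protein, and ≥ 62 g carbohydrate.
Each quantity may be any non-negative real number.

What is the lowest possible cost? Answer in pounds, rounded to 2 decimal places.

Let x1 = servings of black beans, x2 = servings of almonds, x3 = servings of spinach.
Minimise 0.45x1 + 0.62x2 + 0.96x3 with:
  3.5x1 + 1.3x2 + 7.3x3 ≥ 11.9   (iron)
  215x1 + 180x2 + 47x3 ≥ 528   (calories)
  14x1 + 7x2 + 6x3 ≥ 23   (protein)
  40x1 + 7x2 + 8x3 ≥ 62   (carbohydrate)
  x1, x2, x3 ≥ 0.
The cheapest feasible vertex uses only black beans; almonds, spinach are not used. Binding constraint: iron.
Optimal quantities: black beans = 3.4 servings.
Objective = 0.45·3.4 = 1.5300.

£1.53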